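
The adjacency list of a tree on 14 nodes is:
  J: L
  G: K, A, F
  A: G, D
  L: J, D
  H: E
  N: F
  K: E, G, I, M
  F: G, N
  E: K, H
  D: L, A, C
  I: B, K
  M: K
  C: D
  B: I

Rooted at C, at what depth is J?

3

C → D → L → J — 3 edges.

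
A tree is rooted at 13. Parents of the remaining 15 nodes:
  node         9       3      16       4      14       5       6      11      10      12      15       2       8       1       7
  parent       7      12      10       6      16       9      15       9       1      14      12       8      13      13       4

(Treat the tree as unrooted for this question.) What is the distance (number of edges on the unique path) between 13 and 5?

Walking from 13: 13–1–10–16–14–12–15–6–4–7–9–5. Length 11.

11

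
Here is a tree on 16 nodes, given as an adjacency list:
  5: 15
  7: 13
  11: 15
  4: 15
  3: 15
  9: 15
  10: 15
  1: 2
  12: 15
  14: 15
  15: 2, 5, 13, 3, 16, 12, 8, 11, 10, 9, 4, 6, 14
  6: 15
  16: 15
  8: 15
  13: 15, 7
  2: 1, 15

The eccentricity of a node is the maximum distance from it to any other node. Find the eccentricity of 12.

3

The node farthest from 12 is 1 (7 also at distance 3), via 12 – 15 – 2 – 1 — 3 edges.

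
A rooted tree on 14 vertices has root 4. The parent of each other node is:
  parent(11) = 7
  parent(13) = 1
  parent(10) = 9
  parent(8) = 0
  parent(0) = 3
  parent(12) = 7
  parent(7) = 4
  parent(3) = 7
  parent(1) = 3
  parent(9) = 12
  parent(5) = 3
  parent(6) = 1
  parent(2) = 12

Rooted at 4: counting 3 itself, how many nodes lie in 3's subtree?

7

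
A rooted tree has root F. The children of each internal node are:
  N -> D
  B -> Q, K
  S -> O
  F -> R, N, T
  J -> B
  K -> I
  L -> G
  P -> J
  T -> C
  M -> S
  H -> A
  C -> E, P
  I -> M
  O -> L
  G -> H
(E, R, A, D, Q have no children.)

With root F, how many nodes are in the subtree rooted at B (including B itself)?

B's subtree: {B, Q, K, I, M, S, O, L, G, H, A}, size 11.

11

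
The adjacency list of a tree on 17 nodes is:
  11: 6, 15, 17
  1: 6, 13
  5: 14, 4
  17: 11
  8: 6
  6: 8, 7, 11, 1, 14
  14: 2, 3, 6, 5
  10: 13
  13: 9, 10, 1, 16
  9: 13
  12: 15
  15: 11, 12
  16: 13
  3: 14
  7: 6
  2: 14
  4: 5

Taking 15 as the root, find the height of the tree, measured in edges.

5

16 sits deepest: 15 → 11 → 6 → 1 → 13 → 16 — 5 edges from the root.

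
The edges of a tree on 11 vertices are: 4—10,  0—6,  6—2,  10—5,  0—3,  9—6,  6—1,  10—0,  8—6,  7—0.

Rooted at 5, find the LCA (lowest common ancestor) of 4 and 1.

10

Path 4→root: 4 10 5; path 1→root: 1 6 0 10 5.
First common node: 10.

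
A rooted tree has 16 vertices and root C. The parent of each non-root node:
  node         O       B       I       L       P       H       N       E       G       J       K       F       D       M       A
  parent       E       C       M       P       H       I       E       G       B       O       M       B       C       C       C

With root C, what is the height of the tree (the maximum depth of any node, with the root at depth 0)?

J sits deepest: C–B–G–E–O–J — 5 edges from the root.

5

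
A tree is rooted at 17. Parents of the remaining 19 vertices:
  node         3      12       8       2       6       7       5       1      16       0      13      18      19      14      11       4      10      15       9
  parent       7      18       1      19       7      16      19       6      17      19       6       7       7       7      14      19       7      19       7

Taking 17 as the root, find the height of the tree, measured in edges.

A deepest node is 8, reached by 17 – 16 – 7 – 6 – 1 – 8.
That path has 5 edges, so the height is 5.

5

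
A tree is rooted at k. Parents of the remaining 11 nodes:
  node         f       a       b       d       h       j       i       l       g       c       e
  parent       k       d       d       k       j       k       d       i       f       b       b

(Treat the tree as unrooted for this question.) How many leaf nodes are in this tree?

The leaves are a, c, e, g, h, l.
That is 6 leaves.

6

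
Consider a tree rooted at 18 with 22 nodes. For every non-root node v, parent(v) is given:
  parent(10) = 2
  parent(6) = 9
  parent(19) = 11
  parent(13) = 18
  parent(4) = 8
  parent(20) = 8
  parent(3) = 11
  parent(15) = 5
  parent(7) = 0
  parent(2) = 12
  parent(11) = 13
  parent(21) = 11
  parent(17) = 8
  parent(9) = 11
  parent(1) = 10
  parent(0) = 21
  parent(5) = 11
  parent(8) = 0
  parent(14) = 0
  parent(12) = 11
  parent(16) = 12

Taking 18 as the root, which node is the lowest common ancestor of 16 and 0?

Ancestors of 16 (toward the root): 16, 12, 11, 13, 18.
Ancestors of 0: 0, 21, 11, 13, 18.
The deepest node appearing in both lists is 11.

11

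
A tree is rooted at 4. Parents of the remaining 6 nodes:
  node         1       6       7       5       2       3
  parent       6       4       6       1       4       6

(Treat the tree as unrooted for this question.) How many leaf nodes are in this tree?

The leaves are 2, 3, 5, 7.
That is 4 leaves.

4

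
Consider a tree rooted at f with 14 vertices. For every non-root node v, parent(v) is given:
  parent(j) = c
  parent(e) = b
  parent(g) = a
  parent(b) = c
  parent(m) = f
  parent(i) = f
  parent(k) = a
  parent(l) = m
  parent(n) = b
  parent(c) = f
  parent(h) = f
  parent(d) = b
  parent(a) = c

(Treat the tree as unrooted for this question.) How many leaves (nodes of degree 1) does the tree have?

Exactly 9 nodes have a single neighbour: d, e, g, h, i, j, k, l, n.

9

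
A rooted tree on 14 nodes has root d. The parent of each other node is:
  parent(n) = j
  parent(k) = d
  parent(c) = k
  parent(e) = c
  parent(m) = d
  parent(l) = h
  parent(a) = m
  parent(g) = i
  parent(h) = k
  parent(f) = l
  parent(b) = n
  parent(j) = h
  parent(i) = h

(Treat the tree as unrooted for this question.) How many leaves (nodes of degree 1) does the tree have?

5

Degree-1 nodes: a, b, e, f, g — 5 of them.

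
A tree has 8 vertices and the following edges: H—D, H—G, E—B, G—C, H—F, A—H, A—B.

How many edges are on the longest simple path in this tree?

5

A longest path is E - B - A - H - G - C, with 5 edges.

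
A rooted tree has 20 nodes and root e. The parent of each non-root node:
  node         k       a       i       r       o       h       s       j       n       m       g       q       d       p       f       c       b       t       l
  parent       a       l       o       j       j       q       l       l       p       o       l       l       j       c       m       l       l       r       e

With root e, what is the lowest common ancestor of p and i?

p's ancestor chain is p, c, l, e and i's is i, o, j, l, e; they first meet at l.

l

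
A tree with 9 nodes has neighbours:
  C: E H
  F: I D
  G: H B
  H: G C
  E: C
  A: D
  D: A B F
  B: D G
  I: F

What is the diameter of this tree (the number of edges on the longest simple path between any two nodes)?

BFS from I reaches E last, at distance 7; BFS from E confirms no node is farther.
Path: I–F–D–B–G–H–C–E.

7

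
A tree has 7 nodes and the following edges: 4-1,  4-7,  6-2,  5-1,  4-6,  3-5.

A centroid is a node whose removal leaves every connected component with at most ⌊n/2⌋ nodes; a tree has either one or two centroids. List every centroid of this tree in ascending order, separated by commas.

Delete 4: the remaining components have sizes 3, 2, 1. Max 3 ≤ 3, so 4 is a centroid.
Every other node leaves some component of size > 3, so the centroid is unique.

4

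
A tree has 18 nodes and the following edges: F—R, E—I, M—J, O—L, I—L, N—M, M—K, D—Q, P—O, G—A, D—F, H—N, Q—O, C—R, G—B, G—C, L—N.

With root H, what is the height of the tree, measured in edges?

10

A sits deepest: H-N-L-O-Q-D-F-R-C-G-A — 10 edges from the root.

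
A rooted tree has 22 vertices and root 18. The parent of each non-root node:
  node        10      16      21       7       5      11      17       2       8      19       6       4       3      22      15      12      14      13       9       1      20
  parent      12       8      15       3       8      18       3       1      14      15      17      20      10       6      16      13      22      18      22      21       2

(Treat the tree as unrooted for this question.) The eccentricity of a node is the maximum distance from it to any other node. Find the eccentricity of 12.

The node farthest from 12 is 4, via 12-10-3-17-6-22-14-8-16-15-21-1-2-20-4 — 14 edges.

14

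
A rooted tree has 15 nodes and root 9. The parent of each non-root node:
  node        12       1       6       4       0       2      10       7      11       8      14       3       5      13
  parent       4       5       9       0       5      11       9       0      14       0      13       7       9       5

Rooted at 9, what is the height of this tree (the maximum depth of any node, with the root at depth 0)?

The longest root-to-leaf path is 9–5–13–14–11–2 (5 edges).

5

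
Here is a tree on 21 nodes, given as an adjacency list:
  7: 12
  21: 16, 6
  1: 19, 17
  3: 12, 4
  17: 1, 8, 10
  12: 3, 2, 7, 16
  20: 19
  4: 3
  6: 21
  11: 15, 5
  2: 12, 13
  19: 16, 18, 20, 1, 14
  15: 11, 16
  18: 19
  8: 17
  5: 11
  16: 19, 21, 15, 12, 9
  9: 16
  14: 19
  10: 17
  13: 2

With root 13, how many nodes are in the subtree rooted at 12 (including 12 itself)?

19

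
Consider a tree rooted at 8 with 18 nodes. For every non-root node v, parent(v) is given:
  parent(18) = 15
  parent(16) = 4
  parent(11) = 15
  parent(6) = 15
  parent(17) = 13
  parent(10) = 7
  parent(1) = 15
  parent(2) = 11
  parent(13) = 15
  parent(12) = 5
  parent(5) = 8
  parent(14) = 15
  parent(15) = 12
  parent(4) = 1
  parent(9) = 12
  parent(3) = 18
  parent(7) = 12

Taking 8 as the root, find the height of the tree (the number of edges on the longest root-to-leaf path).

A deepest node is 16, reached by 8 – 5 – 12 – 15 – 1 – 4 – 16.
That path has 6 edges, so the height is 6.

6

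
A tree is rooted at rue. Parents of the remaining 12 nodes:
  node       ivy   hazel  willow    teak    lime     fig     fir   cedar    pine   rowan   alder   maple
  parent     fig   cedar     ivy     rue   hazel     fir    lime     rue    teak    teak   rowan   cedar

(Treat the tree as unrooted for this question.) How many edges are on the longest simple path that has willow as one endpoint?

A farthest node from willow is alder.
The path willow – ivy – fig – fir – lime – hazel – cedar – rue – teak – rowan – alder has 10 edges.

10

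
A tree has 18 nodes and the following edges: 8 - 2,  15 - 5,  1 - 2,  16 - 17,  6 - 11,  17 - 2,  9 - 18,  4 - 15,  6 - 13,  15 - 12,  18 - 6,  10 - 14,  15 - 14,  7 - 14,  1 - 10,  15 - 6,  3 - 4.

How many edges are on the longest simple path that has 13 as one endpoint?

8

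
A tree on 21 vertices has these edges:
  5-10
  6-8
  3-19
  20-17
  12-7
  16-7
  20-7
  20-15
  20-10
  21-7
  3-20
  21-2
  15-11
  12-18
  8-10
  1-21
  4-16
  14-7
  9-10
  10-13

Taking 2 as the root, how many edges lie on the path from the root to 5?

5

Climbing from 5 to the root: 5 – 10 – 20 – 7 – 21 – 2. That's 5 steps.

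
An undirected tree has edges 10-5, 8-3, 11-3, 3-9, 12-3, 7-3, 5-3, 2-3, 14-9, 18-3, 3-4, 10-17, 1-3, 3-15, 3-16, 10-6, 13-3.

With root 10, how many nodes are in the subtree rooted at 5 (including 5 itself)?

15

The subtree rooted at 5 contains: 5, 3, 13, 4, 7, 15, 1, 11, 18, 12, 2, 9, 16, 8, 14 — 15 nodes.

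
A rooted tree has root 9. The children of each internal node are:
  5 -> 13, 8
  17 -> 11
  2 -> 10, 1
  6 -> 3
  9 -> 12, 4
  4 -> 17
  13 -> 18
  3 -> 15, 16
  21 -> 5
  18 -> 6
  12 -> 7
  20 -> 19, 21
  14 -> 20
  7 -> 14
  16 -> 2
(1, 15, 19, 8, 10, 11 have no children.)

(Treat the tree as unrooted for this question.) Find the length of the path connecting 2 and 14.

2 - 16 - 3 - 6 - 18 - 13 - 5 - 21 - 20 - 14: 9 edges.

9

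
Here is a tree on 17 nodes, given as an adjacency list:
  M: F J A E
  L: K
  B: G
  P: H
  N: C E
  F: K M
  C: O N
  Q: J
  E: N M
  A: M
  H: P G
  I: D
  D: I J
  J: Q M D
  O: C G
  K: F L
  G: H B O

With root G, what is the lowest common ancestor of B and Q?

G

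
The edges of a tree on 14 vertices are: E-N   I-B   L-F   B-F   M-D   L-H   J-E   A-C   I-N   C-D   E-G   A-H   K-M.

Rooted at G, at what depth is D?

10

Climbing from D to the root: D – C – A – H – L – F – B – I – N – E – G. That's 10 steps.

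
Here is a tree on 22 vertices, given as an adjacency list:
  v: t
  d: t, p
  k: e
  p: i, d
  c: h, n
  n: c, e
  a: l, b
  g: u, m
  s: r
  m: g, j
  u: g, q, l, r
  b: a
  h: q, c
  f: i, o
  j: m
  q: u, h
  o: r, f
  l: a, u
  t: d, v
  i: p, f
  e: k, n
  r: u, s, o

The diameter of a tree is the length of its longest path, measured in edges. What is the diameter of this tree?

14

Starting from v, a farthest node is k at distance 14.
One longest path: v–t–d–p–i–f–o–r–u–q–h–c–n–e–k.
So the diameter is 14.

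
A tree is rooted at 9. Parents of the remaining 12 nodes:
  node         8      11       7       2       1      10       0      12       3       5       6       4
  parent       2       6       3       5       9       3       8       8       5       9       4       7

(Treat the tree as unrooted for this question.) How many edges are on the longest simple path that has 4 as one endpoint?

6

The node farthest from 4 is 0 (12 also at distance 6), via 4 – 7 – 3 – 5 – 2 – 8 – 0 — 6 edges.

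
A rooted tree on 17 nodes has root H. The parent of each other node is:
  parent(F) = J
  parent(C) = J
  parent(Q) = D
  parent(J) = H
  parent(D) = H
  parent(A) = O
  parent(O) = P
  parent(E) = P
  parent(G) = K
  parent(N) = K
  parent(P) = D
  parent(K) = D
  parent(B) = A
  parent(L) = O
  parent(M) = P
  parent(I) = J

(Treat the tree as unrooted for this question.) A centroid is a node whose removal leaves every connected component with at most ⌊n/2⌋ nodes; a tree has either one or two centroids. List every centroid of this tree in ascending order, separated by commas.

D

Delete D: the remaining components have sizes 7, 5, 3, 1. Max 7 ≤ 8, so D is a centroid.
No neighbour of D does as well, so D is the unique centroid.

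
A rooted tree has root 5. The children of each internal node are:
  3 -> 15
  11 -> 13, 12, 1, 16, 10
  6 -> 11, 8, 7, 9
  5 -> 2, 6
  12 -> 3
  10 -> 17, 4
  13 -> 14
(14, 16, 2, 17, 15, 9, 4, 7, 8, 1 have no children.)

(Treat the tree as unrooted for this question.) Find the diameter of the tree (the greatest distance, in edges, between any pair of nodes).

6

Starting from 2, a farthest node is 15 at distance 6.
One longest path: 2–5–6–11–12–3–15.
So the diameter is 6.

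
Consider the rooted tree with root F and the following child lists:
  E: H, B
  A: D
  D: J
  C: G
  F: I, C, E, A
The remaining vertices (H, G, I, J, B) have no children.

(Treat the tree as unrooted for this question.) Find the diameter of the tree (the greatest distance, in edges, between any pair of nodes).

5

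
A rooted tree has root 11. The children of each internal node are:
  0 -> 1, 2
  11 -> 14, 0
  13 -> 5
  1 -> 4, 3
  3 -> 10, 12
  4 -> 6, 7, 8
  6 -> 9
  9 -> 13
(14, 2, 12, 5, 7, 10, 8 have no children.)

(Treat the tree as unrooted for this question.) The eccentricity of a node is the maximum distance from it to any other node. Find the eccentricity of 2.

Distances from 2 peak at 7, attained at 5.
2-0-1-4-6-9-13-5

7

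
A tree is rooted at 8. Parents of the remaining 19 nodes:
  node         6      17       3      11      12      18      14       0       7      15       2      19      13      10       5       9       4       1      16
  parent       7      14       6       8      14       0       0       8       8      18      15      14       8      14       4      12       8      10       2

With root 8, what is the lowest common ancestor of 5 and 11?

8

5's ancestor chain is 5, 4, 8 and 11's is 11, 8; they first meet at 8.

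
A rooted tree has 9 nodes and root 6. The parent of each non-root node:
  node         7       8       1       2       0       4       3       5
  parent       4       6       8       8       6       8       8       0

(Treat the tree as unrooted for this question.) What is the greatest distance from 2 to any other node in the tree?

Distances from 2 peak at 4, attained at 5.
2 – 8 – 6 – 0 – 5

4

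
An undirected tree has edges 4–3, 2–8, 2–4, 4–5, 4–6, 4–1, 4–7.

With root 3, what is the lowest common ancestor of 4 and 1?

4

Path 4→root: 4 3; path 1→root: 1 4 3.
First common node: 4.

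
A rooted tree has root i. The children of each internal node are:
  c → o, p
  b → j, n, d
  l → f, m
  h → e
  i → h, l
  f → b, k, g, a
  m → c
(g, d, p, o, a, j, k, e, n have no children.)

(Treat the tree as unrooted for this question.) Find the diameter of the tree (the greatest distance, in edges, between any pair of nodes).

BFS from j reaches e last, at distance 6; BFS from e confirms no node is farther.
Path: j-b-f-l-i-h-e.

6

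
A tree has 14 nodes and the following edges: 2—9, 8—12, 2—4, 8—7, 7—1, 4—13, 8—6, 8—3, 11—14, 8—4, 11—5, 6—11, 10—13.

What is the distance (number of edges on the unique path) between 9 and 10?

4

9 – 2 – 4 – 13 – 10: 4 edges.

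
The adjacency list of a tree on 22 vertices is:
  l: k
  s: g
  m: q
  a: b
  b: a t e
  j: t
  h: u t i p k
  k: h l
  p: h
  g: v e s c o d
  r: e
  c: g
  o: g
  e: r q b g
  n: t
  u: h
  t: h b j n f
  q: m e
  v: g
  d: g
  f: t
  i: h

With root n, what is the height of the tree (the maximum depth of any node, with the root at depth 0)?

5

The longest root-to-leaf path is n–t–b–e–g–o (5 edges).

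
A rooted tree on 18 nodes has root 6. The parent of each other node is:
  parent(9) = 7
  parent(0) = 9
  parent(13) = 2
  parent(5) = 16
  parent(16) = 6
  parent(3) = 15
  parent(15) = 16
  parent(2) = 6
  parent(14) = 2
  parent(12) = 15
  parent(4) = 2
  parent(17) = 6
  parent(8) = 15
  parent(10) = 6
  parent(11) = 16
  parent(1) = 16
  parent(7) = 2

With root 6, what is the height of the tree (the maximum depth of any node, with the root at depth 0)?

0 sits deepest: 6–2–7–9–0 — 4 edges from the root.

4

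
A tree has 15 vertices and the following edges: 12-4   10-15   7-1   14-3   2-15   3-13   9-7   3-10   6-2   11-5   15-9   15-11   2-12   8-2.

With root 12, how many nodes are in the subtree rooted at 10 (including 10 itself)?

4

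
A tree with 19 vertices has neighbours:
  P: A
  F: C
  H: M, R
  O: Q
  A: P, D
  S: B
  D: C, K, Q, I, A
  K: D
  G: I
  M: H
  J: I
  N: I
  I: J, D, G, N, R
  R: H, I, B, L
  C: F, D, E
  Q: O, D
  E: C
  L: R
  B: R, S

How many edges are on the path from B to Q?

Walking from B: B – R – I – D – Q. Length 4.

4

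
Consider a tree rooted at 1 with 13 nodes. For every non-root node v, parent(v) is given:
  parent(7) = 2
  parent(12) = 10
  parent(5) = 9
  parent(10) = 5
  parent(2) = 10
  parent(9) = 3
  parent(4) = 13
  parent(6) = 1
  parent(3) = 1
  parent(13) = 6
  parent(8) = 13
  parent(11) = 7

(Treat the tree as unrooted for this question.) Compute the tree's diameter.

10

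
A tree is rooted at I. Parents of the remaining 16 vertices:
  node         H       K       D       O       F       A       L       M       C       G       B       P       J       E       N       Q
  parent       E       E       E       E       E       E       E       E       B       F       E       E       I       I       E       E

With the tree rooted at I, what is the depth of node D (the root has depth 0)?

2

Path from I to D: I → E → D, which has 2 edges.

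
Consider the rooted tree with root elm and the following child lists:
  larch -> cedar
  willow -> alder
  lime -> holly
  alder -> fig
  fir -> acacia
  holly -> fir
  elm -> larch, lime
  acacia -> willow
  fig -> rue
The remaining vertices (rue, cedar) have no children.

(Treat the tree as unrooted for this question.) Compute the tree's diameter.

Starting from rue, a farthest node is cedar at distance 10.
One longest path: rue – fig – alder – willow – acacia – fir – holly – lime – elm – larch – cedar.
So the diameter is 10.

10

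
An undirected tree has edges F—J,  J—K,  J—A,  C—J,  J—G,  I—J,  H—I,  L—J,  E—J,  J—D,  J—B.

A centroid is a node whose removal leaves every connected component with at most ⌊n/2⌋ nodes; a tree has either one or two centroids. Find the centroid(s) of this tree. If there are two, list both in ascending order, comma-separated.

J

Removing J splits the tree into components of sizes 2, 1, 1, 1, 1, 1, 1, 1, 1, 1; the largest is 2 ≤ ⌊12/2⌋ = 6.
Every other node leaves some component of size > 6, so the centroid is unique.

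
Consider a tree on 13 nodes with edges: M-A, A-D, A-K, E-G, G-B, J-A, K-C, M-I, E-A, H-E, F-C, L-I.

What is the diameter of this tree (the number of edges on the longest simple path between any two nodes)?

A longest path is F–C–K–A–M–I–L, with 6 edges.

6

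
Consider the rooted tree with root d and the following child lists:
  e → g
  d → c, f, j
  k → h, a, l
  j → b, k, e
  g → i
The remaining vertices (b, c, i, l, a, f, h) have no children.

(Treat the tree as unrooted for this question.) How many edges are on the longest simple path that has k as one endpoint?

4

The node farthest from k is i, via k–j–e–g–i — 4 edges.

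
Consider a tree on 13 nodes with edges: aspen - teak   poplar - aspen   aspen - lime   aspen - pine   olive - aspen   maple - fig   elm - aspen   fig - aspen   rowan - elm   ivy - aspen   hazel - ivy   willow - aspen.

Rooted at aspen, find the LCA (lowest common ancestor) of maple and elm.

aspen

Path maple→root: maple fig aspen; path elm→root: elm aspen.
First common node: aspen.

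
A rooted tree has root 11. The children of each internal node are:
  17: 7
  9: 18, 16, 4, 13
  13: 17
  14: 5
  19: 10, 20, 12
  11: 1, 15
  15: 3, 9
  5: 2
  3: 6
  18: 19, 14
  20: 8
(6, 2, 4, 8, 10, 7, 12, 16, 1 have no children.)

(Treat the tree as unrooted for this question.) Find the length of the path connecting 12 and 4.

4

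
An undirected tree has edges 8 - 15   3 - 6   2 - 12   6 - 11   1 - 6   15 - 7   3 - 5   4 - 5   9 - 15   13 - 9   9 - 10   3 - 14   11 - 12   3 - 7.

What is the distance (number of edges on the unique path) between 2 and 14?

Walking from 2: 2 – 12 – 11 – 6 – 3 – 14. Length 5.

5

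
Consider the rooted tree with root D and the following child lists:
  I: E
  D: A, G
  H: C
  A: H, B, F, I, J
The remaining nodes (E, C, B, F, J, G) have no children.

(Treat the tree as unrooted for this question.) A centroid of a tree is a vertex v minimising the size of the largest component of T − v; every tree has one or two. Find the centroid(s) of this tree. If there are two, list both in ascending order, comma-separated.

A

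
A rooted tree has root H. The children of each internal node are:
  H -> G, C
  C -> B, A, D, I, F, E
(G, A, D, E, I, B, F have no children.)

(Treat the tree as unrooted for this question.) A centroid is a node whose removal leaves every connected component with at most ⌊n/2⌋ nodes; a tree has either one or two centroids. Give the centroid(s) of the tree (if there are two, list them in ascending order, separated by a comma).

Removing C splits the tree into components of sizes 2, 1, 1, 1, 1, 1, 1; the largest is 2 ≤ ⌊9/2⌋ = 4.
No neighbour of C does as well, so C is the unique centroid.

C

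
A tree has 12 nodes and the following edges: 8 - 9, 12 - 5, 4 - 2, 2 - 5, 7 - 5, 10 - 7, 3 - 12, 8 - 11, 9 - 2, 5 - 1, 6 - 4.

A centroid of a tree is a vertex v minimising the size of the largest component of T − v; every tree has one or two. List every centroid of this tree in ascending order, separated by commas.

If 5 is removed the pieces have sizes 6, 2, 2, 1, all ≤ ⌊12/2⌋ = 6.
2 is adjacent to 5 and is also a centroid (the largest component after removing it is likewise 6).

2, 5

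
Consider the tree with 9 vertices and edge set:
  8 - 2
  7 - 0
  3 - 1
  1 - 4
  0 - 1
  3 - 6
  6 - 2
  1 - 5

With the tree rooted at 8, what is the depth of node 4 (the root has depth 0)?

5

Climbing from 4 to the root: 4–1–3–6–2–8. That's 5 steps.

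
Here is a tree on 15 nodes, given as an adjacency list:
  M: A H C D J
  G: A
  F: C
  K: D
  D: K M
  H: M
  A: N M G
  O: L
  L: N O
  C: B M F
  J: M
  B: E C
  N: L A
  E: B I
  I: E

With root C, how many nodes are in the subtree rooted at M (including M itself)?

10

M's subtree: {M, A, D, H, J, G, N, K, L, O}, size 10.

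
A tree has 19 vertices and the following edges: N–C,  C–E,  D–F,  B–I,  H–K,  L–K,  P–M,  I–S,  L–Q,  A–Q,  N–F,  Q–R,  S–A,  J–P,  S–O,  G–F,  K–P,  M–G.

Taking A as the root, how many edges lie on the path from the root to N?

8

A–Q–L–K–P–M–G–F–N — 8 edges.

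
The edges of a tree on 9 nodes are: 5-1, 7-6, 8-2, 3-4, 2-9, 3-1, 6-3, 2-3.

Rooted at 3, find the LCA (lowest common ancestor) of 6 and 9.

3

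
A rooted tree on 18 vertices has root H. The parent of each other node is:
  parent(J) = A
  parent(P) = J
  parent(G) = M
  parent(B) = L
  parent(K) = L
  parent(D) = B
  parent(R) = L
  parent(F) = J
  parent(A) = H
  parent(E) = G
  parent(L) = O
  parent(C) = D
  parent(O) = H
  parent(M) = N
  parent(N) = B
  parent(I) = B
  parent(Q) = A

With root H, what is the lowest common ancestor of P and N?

H

Ancestors of P (toward the root): P, J, A, H.
Ancestors of N: N, B, L, O, H.
The deepest node appearing in both lists is H.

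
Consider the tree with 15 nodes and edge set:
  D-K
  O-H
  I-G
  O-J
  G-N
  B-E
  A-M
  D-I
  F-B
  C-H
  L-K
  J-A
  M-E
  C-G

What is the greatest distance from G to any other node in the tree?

9

A farthest node from G is F.
The path G-C-H-O-J-A-M-E-B-F has 9 edges.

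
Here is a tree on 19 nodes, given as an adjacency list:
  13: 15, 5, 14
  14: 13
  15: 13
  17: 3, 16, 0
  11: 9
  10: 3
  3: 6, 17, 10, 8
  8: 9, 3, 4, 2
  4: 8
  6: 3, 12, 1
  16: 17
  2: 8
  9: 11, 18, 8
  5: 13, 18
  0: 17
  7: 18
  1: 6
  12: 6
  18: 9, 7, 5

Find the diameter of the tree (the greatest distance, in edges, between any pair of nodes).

8

Starting from 14, a farthest node is 16 at distance 8.
One longest path: 14–13–5–18–9–8–3–17–16.
So the diameter is 8.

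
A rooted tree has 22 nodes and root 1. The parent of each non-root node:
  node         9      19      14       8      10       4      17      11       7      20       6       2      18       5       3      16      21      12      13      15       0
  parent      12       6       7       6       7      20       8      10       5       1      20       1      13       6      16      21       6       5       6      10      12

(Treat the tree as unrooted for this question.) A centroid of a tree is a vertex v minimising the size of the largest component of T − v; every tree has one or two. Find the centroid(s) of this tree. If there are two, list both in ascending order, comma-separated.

6

Delete 6: the remaining components have sizes 9, 4, 3, 2, 2, 1. Max 9 ≤ 11, so 6 is a centroid.
Every other node leaves some component of size > 11, so the centroid is unique.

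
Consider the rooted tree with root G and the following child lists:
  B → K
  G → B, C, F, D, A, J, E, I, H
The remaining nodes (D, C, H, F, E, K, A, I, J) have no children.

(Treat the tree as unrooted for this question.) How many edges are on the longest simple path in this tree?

Starting from K, a farthest node is J at distance 3.
One longest path: K–B–G–J.
So the diameter is 3.

3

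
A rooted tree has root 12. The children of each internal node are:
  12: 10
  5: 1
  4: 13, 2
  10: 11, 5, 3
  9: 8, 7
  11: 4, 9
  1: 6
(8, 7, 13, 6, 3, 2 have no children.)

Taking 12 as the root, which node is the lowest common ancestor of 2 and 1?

10

Path 2→root: 2 4 11 10 12; path 1→root: 1 5 10 12.
First common node: 10.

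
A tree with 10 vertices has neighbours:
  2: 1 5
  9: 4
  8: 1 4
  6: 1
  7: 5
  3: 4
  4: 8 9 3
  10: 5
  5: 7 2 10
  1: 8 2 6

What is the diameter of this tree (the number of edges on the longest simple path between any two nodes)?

6

A longest path is 3-4-8-1-2-5-10, with 6 edges.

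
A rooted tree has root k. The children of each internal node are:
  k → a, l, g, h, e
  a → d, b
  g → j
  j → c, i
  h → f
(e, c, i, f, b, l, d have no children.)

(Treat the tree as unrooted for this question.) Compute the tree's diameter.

5

BFS from i reaches b last, at distance 5; BFS from b confirms no node is farther.
Path: i-j-g-k-a-b.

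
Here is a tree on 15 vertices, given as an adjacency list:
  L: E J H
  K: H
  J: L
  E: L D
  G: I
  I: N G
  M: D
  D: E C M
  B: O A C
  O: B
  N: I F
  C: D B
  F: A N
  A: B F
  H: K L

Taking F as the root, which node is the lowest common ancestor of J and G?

F

J's ancestor chain is J, L, E, D, C, B, A, F and G's is G, I, N, F; they first meet at F.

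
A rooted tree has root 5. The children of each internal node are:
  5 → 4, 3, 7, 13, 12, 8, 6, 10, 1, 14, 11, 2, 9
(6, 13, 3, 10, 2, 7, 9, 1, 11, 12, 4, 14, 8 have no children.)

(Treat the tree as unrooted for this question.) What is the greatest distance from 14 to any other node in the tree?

A farthest node from 14 is 13 (1, 12, 6, 7, 2, 4, 11, 10, 8, 9, 3 also at distance 2).
The path 14-5-13 has 2 edges.

2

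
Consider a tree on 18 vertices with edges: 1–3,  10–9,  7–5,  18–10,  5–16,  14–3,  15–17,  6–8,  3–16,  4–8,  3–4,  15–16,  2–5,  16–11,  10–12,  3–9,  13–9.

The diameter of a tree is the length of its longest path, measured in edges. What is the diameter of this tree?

Starting from 17, a farthest node is 12 at distance 6.
One longest path: 17–15–16–3–9–10–12.
So the diameter is 6.

6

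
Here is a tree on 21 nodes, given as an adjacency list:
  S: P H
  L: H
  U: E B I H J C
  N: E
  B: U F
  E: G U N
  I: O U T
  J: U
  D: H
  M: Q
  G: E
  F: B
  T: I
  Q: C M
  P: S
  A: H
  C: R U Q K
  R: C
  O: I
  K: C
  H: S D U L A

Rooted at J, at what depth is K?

3

Path from J to K: J – U – C – K, which has 3 edges.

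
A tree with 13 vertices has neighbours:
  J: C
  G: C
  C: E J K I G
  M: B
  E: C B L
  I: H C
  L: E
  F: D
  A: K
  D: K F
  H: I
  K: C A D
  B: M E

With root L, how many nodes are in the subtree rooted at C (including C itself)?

9

The subtree rooted at C contains: C, K, I, G, J, A, D, H, F — 9 nodes.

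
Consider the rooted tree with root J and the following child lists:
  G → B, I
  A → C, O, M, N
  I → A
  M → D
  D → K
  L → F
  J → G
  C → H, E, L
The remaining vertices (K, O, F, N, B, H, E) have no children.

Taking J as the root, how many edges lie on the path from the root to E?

5

Path from J to E: J–G–I–A–C–E, which has 5 edges.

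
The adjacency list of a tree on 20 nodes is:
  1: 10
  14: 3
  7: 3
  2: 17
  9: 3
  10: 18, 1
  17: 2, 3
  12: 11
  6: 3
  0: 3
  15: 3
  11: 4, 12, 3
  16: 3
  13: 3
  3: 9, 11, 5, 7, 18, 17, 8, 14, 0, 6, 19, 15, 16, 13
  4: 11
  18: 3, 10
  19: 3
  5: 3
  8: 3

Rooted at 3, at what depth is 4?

2

Path from 3 to 4: 3–11–4, which has 2 edges.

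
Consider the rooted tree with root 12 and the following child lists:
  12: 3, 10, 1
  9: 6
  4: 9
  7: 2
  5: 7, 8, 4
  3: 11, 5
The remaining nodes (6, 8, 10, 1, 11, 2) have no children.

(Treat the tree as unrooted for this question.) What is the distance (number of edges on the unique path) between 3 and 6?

The path is 3–5–4–9–6, which has 4 edges.

4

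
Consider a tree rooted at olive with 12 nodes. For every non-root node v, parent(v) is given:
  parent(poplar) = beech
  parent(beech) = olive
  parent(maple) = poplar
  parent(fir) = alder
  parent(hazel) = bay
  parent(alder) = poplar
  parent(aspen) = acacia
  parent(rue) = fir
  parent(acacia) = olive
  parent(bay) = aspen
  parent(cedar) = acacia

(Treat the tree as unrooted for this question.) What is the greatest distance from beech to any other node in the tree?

5

A farthest node from beech is hazel.
The path beech-olive-acacia-aspen-bay-hazel has 5 edges.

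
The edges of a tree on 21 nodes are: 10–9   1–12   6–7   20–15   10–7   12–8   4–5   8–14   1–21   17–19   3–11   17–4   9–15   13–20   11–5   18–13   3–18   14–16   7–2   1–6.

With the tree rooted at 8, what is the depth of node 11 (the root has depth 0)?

12

8 → 12 → 1 → 6 → 7 → 10 → 9 → 15 → 20 → 13 → 18 → 3 → 11 — 12 edges.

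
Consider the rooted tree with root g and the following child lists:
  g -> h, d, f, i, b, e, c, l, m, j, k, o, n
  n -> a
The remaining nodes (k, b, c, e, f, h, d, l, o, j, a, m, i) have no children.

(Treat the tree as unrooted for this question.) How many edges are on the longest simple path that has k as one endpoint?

3

The node farthest from k is a, via k – g – n – a — 3 edges.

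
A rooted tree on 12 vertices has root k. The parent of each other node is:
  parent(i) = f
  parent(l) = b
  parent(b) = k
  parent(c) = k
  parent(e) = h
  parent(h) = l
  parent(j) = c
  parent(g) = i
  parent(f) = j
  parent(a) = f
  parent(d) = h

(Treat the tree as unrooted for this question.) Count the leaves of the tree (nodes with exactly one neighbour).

4

Exactly 4 nodes have a single neighbour: a, d, e, g.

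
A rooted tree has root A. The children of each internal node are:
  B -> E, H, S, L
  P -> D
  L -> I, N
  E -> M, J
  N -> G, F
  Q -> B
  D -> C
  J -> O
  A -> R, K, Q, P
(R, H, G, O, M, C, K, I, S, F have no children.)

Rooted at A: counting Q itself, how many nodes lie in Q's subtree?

13

Q's subtree: {Q, B, L, E, S, H, N, I, J, M, F, G, O}, size 13.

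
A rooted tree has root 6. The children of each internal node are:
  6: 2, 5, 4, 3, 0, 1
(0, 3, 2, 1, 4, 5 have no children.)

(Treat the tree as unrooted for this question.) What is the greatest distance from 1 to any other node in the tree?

2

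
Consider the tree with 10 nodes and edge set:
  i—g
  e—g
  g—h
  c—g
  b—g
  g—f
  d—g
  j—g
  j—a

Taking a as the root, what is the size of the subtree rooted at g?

Descendants of g (including itself): g, e, b, f, c, h, d, i. That's 8.

8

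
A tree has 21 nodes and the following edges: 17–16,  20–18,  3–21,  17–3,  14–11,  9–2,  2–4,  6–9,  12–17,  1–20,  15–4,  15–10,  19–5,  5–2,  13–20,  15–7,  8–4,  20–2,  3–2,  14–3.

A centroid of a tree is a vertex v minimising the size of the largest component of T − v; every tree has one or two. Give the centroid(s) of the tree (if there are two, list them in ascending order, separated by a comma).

2

Removing 2 splits the tree into components of sizes 7, 5, 4, 2, 2; the largest is 7 ≤ ⌊21/2⌋ = 10.
No neighbour of 2 does as well, so 2 is the unique centroid.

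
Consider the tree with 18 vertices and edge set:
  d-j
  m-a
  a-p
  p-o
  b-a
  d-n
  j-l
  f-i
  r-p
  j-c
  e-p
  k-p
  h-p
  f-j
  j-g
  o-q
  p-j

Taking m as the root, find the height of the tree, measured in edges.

The longest root-to-leaf path is m-a-p-j-f-i (5 edges).

5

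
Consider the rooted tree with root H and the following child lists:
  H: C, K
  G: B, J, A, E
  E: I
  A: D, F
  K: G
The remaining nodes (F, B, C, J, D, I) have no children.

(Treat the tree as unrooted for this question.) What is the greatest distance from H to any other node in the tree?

The node farthest from H is F (I, D also at distance 4), via H – K – G – A – F — 4 edges.

4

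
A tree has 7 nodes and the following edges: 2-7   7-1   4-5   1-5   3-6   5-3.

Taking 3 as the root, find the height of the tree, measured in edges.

4

A deepest node is 2, reached by 3–5–1–7–2.
That path has 4 edges, so the height is 4.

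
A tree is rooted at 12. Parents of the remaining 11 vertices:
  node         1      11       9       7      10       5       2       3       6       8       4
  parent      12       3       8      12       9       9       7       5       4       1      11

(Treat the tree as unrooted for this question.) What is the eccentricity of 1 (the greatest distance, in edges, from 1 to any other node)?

7

Distances from 1 peak at 7, attained at 6.
1 – 8 – 9 – 5 – 3 – 11 – 4 – 6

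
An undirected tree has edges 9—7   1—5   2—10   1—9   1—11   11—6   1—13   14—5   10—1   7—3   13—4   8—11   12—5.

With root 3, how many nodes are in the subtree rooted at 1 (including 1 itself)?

11

1's subtree: {1, 5, 10, 13, 11, 14, 12, 2, 4, 6, 8}, size 11.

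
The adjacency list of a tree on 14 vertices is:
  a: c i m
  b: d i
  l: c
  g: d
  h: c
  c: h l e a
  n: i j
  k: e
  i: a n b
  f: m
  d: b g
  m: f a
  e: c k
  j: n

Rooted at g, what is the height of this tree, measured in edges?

7

k sits deepest: g → d → b → i → a → c → e → k — 7 edges from the root.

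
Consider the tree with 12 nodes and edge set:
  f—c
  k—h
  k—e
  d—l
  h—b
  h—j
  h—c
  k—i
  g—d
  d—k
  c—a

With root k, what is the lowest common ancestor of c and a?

c

Ancestors of c (toward the root): c, h, k.
Ancestors of a: a, c, h, k.
The deepest node appearing in both lists is c.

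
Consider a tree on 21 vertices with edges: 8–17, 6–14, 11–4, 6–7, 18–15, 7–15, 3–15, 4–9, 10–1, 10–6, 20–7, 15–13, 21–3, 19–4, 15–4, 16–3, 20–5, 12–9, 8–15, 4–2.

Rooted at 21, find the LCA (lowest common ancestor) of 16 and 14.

16's ancestor chain is 16, 3, 21 and 14's is 14, 6, 7, 15, 3, 21; they first meet at 3.

3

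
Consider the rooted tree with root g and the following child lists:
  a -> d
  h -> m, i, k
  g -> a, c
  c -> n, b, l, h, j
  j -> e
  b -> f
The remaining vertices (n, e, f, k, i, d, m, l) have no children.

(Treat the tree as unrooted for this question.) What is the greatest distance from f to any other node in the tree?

5

A farthest node from f is d.
The path f – b – c – g – a – d has 5 edges.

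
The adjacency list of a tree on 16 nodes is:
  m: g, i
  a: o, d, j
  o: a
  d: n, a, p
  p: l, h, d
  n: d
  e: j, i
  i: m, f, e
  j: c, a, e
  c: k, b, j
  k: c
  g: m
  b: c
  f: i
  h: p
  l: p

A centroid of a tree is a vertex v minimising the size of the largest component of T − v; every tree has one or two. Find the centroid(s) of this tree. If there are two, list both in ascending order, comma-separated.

j

Removing j splits the tree into components of sizes 7, 5, 3; the largest is 7 ≤ ⌊16/2⌋ = 8.
No neighbour of j does as well, so j is the unique centroid.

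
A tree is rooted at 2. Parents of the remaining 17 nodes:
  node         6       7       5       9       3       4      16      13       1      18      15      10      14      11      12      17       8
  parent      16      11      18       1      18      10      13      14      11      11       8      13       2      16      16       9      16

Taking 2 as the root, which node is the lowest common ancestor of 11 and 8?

Path 11→root: 11 16 13 14 2; path 8→root: 8 16 13 14 2.
First common node: 16.

16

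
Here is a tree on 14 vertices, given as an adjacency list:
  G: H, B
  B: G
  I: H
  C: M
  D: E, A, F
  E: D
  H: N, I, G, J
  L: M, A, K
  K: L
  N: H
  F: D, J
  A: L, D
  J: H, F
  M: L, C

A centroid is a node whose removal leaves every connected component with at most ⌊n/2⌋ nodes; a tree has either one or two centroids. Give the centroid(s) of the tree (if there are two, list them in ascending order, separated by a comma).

Delete F: the remaining components have sizes 7, 6. Max 7 ≤ 7, so F is a centroid.
Its neighbour D also leaves a largest component of size 7, so both are centroids.

D, F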